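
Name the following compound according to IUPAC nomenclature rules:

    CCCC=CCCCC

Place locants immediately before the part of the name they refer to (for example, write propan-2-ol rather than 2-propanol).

non-4-ene

Counting along the main chain through the multiple bond gives 9 carbons: the parent is nonane.
The chain contains a C=C double bond, so the unsaturation ending is -ene.
Number the chain so that numbering from this end puts the double bond at C-4 rather than C-5.
With this numbering: the double bond between C-4 and C-5.
The name is non-4-ene.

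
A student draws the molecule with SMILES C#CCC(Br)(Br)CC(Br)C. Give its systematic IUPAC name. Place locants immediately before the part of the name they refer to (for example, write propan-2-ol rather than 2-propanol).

4,4,6-tribromohept-1-yne

The longest chain bearing the multiple bond is 7 carbons long (heptane).
There is one C≡C triple bond, indicated by the ending -yne.
Choose the numbering such that numbering from this end puts the triple bond at C-1 rather than C-6.
This places the triple bond between C-1 and C-2; bromo groups at C-4 (×2) and C-6.
Putting it together: 4,4,6-tribromohept-1-yne.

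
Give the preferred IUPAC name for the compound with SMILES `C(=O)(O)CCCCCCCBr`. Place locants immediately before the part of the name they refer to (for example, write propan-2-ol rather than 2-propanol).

8-bromooctanoic acid

The longest carbon chain that includes the –COOH group has 8 carbons, so the parent hydride is octane.
The principal characteristic group is a carboxylic acid (terminal –COOH), named with the suffix -oic acid.
Choose the numbering such that the carboxylic acid carbon is C-1 by definition.
This places a bromo group at C-8.
Putting it together: 8-bromooctanoic acid.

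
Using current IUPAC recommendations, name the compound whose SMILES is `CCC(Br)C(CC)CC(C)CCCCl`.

7-bromo-1-chloro-6-ethyl-4-methylnonane

The longest continuous carbon chain has 9 atoms, so the parent hydride is nonane.
Choose the numbering such that the substituent locant set {1,4,6,7} is lower than {3,4,6,9} at the first point of difference.
This places a bromo group at C-7; a chloro group at C-1; an ethyl group at C-6; a methyl group at C-4.
The substituents are ordered alphabetically, ignoring any di-/tri- multipliers.
Assembling the pieces gives 7-bromo-1-chloro-6-ethyl-4-methylnonane.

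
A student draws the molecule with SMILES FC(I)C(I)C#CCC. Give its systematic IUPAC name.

1-fluoro-1,2-diiodohex-3-yne

Counting along the main chain through the multiple bond gives 6 carbons: the parent is hexane.
A C≡C triple bond in the chain gives the infix -yne-.
The numbering direction is chosen so that the substituent locant set {1,1,2} is lower than {5,6,6} at the first point of difference.
This places the triple bond between C-3 and C-4; a fluoro group at C-1; iodo groups at C-1 and C-2.
Prefixes are listed alphabetically: fluoro, iodo.
The name is 1-fluoro-1,2-diiodohex-3-yne.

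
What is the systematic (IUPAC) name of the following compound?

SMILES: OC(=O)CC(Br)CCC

3-bromohexanoic acid

The longest chain bearing the –COOH group is 6 carbons long (hexane).
The principal characteristic group is a carboxylic acid (terminal –COOH), named with the suffix -oic acid.
The numbering direction is chosen so that the carboxylic acid carbon is C-1 by definition.
With this numbering: a bromo group at C-3.
The name is 3-bromohexanoic acid.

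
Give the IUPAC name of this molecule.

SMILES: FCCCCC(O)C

6-fluorohexan-2-ol

Counting along the main chain through the –OH group gives 6 carbons: the parent is hexane.
An alcohol (–OH) is the principal characteristic group, giving the suffix -ol.
Number the chain so that numbering from this end puts the hydroxyl group at C-2 rather than C-5.
With this numbering: the hydroxyl at C-2; a fluoro group at C-6.
Putting it together: 6-fluorohexan-2-ol.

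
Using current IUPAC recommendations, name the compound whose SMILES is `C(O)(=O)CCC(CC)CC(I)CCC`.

4-ethyl-6-iodononanoic acid

The longest chain bearing the –COOH group is 9 carbons long (nonane).
The highest-priority functional group is a carboxylic acid (terminal –COOH), so the name ends in -oic acid.
The numbering direction is chosen so that the carboxylic acid carbon is C-1 by definition.
This places an ethyl group at C-4; an iodo group at C-6.
Prefixes are listed alphabetically: ethyl, iodo.
Assembling the pieces gives 4-ethyl-6-iodononanoic acid.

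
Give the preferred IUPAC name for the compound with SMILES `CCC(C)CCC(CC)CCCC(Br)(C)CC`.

3-bromo-7-ethyl-3,10-dimethyldodecane

The longest continuous carbon chain has 12 atoms, so the parent hydride is dodecane.
Choose the numbering such that the substituent locant set {3,3,7,10} is lower than {3,6,10,10} at the first point of difference.
That gives a bromo group at C-3; an ethyl group at C-7; methyl groups at C-3 and C-10.
Substituent prefixes are cited in alphabetical order (multiplying prefixes like di-/tri- are ignored for ordering).
Assembling the pieces gives 3-bromo-7-ethyl-3,10-dimethyldodecane.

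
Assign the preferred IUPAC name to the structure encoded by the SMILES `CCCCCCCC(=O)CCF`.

1-fluorodecan-3-one

The longest chain bearing the carbonyl is 10 carbons long (decane).
A ketone (C=O on an internal carbon) is the principal characteristic group, giving the suffix -one.
Number the chain so that numbering from this end puts the carbonyl group at C-3 rather than C-8.
That gives the carbonyl at C-3; a fluoro group at C-1.
Assembling the pieces gives 1-fluorodecan-3-one.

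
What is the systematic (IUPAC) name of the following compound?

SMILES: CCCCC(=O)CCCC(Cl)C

9-chlorodecan-5-one

The longest chain bearing the carbonyl is 10 carbons long (decane).
A ketone (C=O on an internal carbon) is the principal characteristic group, giving the suffix -one.
Number the chain so that numbering from this end puts the carbonyl group at C-5 rather than C-6.
That gives the carbonyl at C-5; a chloro group at C-9.
Putting it together: 9-chlorodecan-5-one.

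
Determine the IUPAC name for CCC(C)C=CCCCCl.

The longest chain bearing the multiple bond is 8 carbons long (octane).
There is one C=C double bond, indicated by the ending -ene.
Choose the numbering such that the substituent locant set {1,6} is lower than {3,8} at the first point of difference.
That gives the double bond between C-4 and C-5; a chloro group at C-1; a methyl group at C-6.
The substituents are ordered alphabetically, ignoring any di-/tri- multipliers.
Assembling the pieces gives 1-chloro-6-methyloct-4-ene.

1-chloro-6-methyloct-4-ene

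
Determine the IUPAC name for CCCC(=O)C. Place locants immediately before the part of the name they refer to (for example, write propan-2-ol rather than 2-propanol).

The longest carbon chain that includes the carbonyl has 5 carbons, so the parent hydride is pentane.
The highest-priority functional group is a ketone (C=O on an internal carbon), so the name ends in -one.
Number the chain so that numbering from this end puts the carbonyl group at C-2 rather than C-4.
This places the carbonyl at C-2.
Assembling the pieces gives pentan-2-one.

pentan-2-one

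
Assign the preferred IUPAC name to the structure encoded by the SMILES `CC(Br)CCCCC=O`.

Counting along the main chain through the –CHO group gives 7 carbons: the parent is heptane.
The principal characteristic group is an aldehyde (terminal –CHO), named with the suffix -al.
Choose the numbering such that the aldehyde carbon is C-1 by definition.
That gives a bromo group at C-6.
The name is 6-bromoheptanal.

6-bromoheptanal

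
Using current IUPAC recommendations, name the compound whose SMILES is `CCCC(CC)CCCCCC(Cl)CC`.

3-chloro-9-ethyldodecane

The parent chain contains 12 carbons (dodecane).
Choose the numbering such that the substituent locant set {3,9} is lower than {4,10} at the first point of difference.
This places a chloro group at C-3; an ethyl group at C-9.
Substituent prefixes are cited in alphabetical order (multiplying prefixes like di-/tri- are ignored for ordering).
The name is 3-chloro-9-ethyldodecane.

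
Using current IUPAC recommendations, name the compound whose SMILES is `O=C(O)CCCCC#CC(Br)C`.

The longest chain bearing the –COOH group and the multiple bond is 9 carbons long (nonane).
A carboxylic acid (terminal –COOH) is the principal characteristic group, giving the suffix -oic acid.
There is one C≡C triple bond, indicated by the ending -yne.
Choose the numbering such that the carboxylic acid carbon is C-1 by definition.
This places the triple bond between C-6 and C-7; a bromo group at C-8.
The name is 8-bromonon-6-ynoic acid.

8-bromonon-6-ynoic acid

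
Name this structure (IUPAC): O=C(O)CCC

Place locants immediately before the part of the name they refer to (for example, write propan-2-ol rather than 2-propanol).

Counting along the main chain through the –COOH group gives 4 carbons: the parent is butane.
The principal characteristic group is a carboxylic acid (terminal –COOH), named with the suffix -oic acid.
The numbering direction is chosen so that the carboxylic acid carbon is C-1 by definition.
Putting it together: butanoic acid.

butanoic acid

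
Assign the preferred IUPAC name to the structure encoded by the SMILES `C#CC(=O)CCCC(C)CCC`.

7-methyldec-1-yn-3-one

The longest chain bearing the carbonyl and the multiple bond is 10 carbons long (decane).
The principal characteristic group is a ketone (C=O on an internal carbon), named with the suffix -one.
There is one C≡C triple bond, indicated by the ending -yne.
The numbering direction is chosen so that numbering from this end puts the carbonyl group at C-3 rather than C-8.
With this numbering: the carbonyl at C-3; the triple bond between C-1 and C-2; a methyl group at C-7.
Assembling the pieces gives 7-methyldec-1-yn-3-one.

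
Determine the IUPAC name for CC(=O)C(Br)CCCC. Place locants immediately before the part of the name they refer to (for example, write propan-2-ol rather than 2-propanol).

3-bromoheptan-2-one

The longest carbon chain that includes the carbonyl has 7 carbons, so the parent hydride is heptane.
A ketone (C=O on an internal carbon) is the principal characteristic group, giving the suffix -one.
Number the chain so that numbering from this end puts the carbonyl group at C-2 rather than C-6.
With this numbering: the carbonyl at C-2; a bromo group at C-3.
Assembling the pieces gives 3-bromoheptan-2-one.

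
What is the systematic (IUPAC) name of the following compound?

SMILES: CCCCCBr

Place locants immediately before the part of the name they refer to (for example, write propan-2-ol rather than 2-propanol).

The longest continuous carbon chain has 5 atoms, so the parent hydride is pentane.
The numbering direction is chosen so that the substituent locant set {1} is lower than {5} at the first point of difference.
With this numbering: a bromo group at C-1.
Putting it together: 1-bromopentane.

1-bromopentane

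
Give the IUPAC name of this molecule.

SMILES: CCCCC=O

pentanal

The longest carbon chain that includes the –CHO group has 5 carbons, so the parent hydride is pentane.
An aldehyde (terminal –CHO) is the principal characteristic group, giving the suffix -al.
Choose the numbering such that the aldehyde carbon is C-1 by definition.
Assembling the pieces gives pentanal.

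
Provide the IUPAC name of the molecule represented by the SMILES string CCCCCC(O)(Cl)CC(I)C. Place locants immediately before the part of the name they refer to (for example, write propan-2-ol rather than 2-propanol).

4-chloro-2-iodononan-4-ol

Counting along the main chain through the –OH group gives 9 carbons: the parent is nonane.
The highest-priority functional group is an alcohol (–OH), so the name ends in -ol.
The numbering direction is chosen so that numbering from this end puts the hydroxyl group at C-4 rather than C-6.
That gives the hydroxyl at C-4; a chloro group at C-4; an iodo group at C-2.
The substituents are ordered alphabetically, ignoring any di-/tri- multipliers.
The name is 4-chloro-2-iodononan-4-ol.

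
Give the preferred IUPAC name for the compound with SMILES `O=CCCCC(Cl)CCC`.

Counting along the main chain through the –CHO group gives 8 carbons: the parent is octane.
The highest-priority functional group is an aldehyde (terminal –CHO), so the name ends in -al.
The numbering direction is chosen so that the aldehyde carbon is C-1 by definition.
This places a chloro group at C-5.
The name is 5-chlorooctanal.

5-chlorooctanal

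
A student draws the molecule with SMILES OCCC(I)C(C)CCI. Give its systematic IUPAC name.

3,6-diiodo-4-methylhexan-1-ol

The longest carbon chain that includes the –OH group has 6 carbons, so the parent hydride is hexane.
The highest-priority functional group is an alcohol (–OH), so the name ends in -ol.
Number the chain so that numbering from this end puts the hydroxyl group at C-1 rather than C-6.
That gives the hydroxyl at C-1; iodo groups at C-3 and C-6; a methyl group at C-4.
Prefixes are listed alphabetically: iodo, methyl.
The name is 3,6-diiodo-4-methylhexan-1-ol.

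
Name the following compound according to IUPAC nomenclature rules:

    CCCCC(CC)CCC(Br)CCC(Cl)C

The longest carbon chain is 12 atoms: the parent is dodecane.
Choose the numbering such that the substituent locant set {2,5,8} is lower than {5,8,11} at the first point of difference.
With this numbering: a bromo group at C-5; a chloro group at C-2; an ethyl group at C-8.
Prefixes are listed alphabetically: bromo, chloro, ethyl.
Putting it together: 5-bromo-2-chloro-8-ethyldodecane.

5-bromo-2-chloro-8-ethyldodecane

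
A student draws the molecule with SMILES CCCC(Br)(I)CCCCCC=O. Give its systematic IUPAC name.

The longest carbon chain that includes the –CHO group has 10 carbons, so the parent hydride is decane.
The highest-priority functional group is an aldehyde (terminal –CHO), so the name ends in -al.
The numbering direction is chosen so that the aldehyde carbon is C-1 by definition.
This places a bromo group at C-7; an iodo group at C-7.
Substituent prefixes are cited in alphabetical order (multiplying prefixes like di-/tri- are ignored for ordering).
Assembling the pieces gives 7-bromo-7-iododecanal.

7-bromo-7-iododecanal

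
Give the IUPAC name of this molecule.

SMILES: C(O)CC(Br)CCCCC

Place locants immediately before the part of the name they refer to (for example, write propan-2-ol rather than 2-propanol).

The longest carbon chain that includes the –OH group has 8 carbons, so the parent hydride is octane.
The principal characteristic group is an alcohol (–OH), named with the suffix -ol.
The numbering direction is chosen so that numbering from this end puts the hydroxyl group at C-1 rather than C-8.
With this numbering: the hydroxyl at C-1; a bromo group at C-3.
Assembling the pieces gives 3-bromooctan-1-ol.

3-bromooctan-1-ol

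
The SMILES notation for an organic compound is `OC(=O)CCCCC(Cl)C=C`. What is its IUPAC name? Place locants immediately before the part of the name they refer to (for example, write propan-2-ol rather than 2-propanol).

6-chlorooct-7-enoic acid

Counting along the main chain through the –COOH group and the multiple bond gives 8 carbons: the parent is octane.
The highest-priority functional group is a carboxylic acid (terminal –COOH), so the name ends in -oic acid.
There is one C=C double bond, indicated by the ending -ene.
The numbering direction is chosen so that the carboxylic acid carbon is C-1 by definition.
With this numbering: the double bond between C-7 and C-8; a chloro group at C-6.
Assembling the pieces gives 6-chlorooct-7-enoic acid.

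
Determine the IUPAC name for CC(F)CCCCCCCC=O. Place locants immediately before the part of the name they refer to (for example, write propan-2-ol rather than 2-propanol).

Counting along the main chain through the –CHO group gives 10 carbons: the parent is decane.
The principal characteristic group is an aldehyde (terminal –CHO), named with the suffix -al.
The numbering direction is chosen so that the aldehyde carbon is C-1 by definition.
With this numbering: a fluoro group at C-9.
Assembling the pieces gives 9-fluorodecanal.

9-fluorodecanal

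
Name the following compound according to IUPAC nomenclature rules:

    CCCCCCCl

1-chlorohexane

The longest continuous carbon chain has 6 atoms, so the parent hydride is hexane.
Number the chain so that the substituent locant set {1} is lower than {6} at the first point of difference.
This places a chloro group at C-1.
Putting it together: 1-chlorohexane.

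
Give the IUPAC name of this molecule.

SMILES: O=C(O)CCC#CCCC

oct-4-ynoic acid

The longest chain bearing the –COOH group and the multiple bond is 8 carbons long (octane).
The principal characteristic group is a carboxylic acid (terminal –COOH), named with the suffix -oic acid.
There is one C≡C triple bond, indicated by the ending -yne.
The numbering direction is chosen so that the carboxylic acid carbon is C-1 by definition.
With this numbering: the triple bond between C-4 and C-5.
Putting it together: oct-4-ynoic acid.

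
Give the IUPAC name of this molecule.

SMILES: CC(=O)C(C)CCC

3-methylhexan-2-one

The longest carbon chain that includes the carbonyl has 6 carbons, so the parent hydride is hexane.
The principal characteristic group is a ketone (C=O on an internal carbon), named with the suffix -one.
Choose the numbering such that numbering from this end puts the carbonyl group at C-2 rather than C-5.
This places the carbonyl at C-2; a methyl group at C-3.
Assembling the pieces gives 3-methylhexan-2-one.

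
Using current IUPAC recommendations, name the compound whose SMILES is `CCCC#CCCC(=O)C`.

non-5-yn-2-one

Counting along the main chain through the carbonyl and the multiple bond gives 9 carbons: the parent is nonane.
The highest-priority functional group is a ketone (C=O on an internal carbon), so the name ends in -one.
There is one C≡C triple bond, indicated by the ending -yne.
Number the chain so that numbering from this end puts the carbonyl group at C-2 rather than C-8.
With this numbering: the carbonyl at C-2; the triple bond between C-5 and C-6.
The name is non-5-yn-2-one.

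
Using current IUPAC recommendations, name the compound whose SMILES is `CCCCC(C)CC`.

The longest continuous carbon chain has 7 atoms, so the parent hydride is heptane.
Number the chain so that the substituent locant set {3} is lower than {5} at the first point of difference.
That gives a methyl group at C-3.
The name is 3-methylheptane.

3-methylheptane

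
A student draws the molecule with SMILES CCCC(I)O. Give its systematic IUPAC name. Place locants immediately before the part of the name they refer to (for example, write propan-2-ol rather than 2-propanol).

Counting along the main chain through the –OH group gives 4 carbons: the parent is butane.
An alcohol (–OH) is the principal characteristic group, giving the suffix -ol.
The numbering direction is chosen so that numbering from this end puts the hydroxyl group at C-1 rather than C-4.
With this numbering: the hydroxyl at C-1; an iodo group at C-1.
The name is 1-iodobutan-1-ol.

1-iodobutan-1-ol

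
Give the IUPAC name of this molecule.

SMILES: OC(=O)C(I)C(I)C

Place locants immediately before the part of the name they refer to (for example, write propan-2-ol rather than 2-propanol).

The longest carbon chain that includes the –COOH group has 4 carbons, so the parent hydride is butane.
A carboxylic acid (terminal –COOH) is the principal characteristic group, giving the suffix -oic acid.
The numbering direction is chosen so that the carboxylic acid carbon is C-1 by definition.
That gives iodo groups at C-2 and C-3.
The name is 2,3-diiodobutanoic acid.

2,3-diiodobutanoic acid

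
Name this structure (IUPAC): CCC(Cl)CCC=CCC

The longest carbon chain that includes the multiple bond has 9 carbons, so the parent hydride is nonane.
A C=C double bond in the chain gives the infix -ene-.
Number the chain so that numbering from this end puts the double bond at C-3 rather than C-6.
This places the double bond between C-3 and C-4; a chloro group at C-7.
Assembling the pieces gives 7-chloronon-3-ene.

7-chloronon-3-ene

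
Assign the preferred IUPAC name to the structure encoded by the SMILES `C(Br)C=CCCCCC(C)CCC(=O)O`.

11-bromo-4-methylundec-9-enoic acid

Counting along the main chain through the –COOH group and the multiple bond gives 11 carbons: the parent is undecane.
The principal characteristic group is a carboxylic acid (terminal –COOH), named with the suffix -oic acid.
The chain contains a C=C double bond, so the unsaturation ending is -ene.
The numbering direction is chosen so that the carboxylic acid carbon is C-1 by definition.
This places the double bond between C-9 and C-10; a bromo group at C-11; a methyl group at C-4.
Prefixes are listed alphabetically: bromo, methyl.
The name is 11-bromo-4-methylundec-9-enoic acid.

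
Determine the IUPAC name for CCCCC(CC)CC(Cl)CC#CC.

The longest carbon chain that includes the multiple bond has 11 carbons, so the parent hydride is undecane.
A C≡C triple bond in the chain gives the infix -yne-.
Number the chain so that numbering from this end puts the triple bond at C-2 rather than C-9.
With this numbering: the triple bond between C-2 and C-3; a chloro group at C-5; an ethyl group at C-7.
Prefixes are listed alphabetically: chloro, ethyl.
Assembling the pieces gives 5-chloro-7-ethylundec-2-yne.

5-chloro-7-ethylundec-2-yne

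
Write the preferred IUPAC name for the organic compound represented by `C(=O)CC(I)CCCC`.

The longest carbon chain that includes the –CHO group has 7 carbons, so the parent hydride is heptane.
An aldehyde (terminal –CHO) is the principal characteristic group, giving the suffix -al.
Number the chain so that the aldehyde carbon is C-1 by definition.
That gives an iodo group at C-3.
Assembling the pieces gives 3-iodoheptanal.

3-iodoheptanal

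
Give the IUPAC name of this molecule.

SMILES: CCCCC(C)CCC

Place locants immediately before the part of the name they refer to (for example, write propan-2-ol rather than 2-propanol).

The longest continuous carbon chain has 8 atoms, so the parent hydride is octane.
The numbering direction is chosen so that the substituent locant set {4} is lower than {5} at the first point of difference.
With this numbering: a methyl group at C-4.
The name is 4-methyloctane.

4-methyloctane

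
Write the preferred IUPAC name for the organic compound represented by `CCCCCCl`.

The longest carbon chain is 5 atoms: the parent is pentane.
Choose the numbering such that the substituent locant set {1} is lower than {5} at the first point of difference.
With this numbering: a chloro group at C-1.
The name is 1-chloropentane.

1-chloropentane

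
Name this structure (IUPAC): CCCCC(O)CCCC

The longest chain bearing the –OH group is 9 carbons long (nonane).
The highest-priority functional group is an alcohol (–OH), so the name ends in -ol.
Both numbering directions give the same locant set; either may be used.
With this numbering: the hydroxyl at C-5.
The name is nonan-5-ol.

nonan-5-ol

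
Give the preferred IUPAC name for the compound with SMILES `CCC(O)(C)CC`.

3-methylpentan-3-ol

The longest chain bearing the –OH group is 5 carbons long (pentane).
The highest-priority functional group is an alcohol (–OH), so the name ends in -ol.
Both numbering directions give the same locant set; either may be used.
That gives the hydroxyl at C-3; a methyl group at C-3.
The name is 3-methylpentan-3-ol.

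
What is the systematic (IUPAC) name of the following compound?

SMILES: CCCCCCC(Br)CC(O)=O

3-bromononanoic acid

The longest chain bearing the –COOH group is 9 carbons long (nonane).
The highest-priority functional group is a carboxylic acid (terminal –COOH), so the name ends in -oic acid.
Choose the numbering such that the carboxylic acid carbon is C-1 by definition.
That gives a bromo group at C-3.
The name is 3-bromononanoic acid.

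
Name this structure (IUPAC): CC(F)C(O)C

The longest chain bearing the –OH group is 4 carbons long (butane).
The principal characteristic group is an alcohol (–OH), named with the suffix -ol.
Number the chain so that numbering from this end puts the hydroxyl group at C-2 rather than C-3.
That gives the hydroxyl at C-2; a fluoro group at C-3.
Putting it together: 3-fluorobutan-2-ol.

3-fluorobutan-2-ol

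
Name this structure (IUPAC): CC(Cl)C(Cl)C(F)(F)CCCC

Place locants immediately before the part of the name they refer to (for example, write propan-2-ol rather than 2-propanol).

2,3-dichloro-4,4-difluorooctane

The parent chain contains 8 carbons (octane).
The numbering direction is chosen so that the substituent locant set {2,3,4,4} is lower than {5,5,6,7} at the first point of difference.
This places chloro groups at C-2 and C-3; two fluoro groups at C-4.
Substituent prefixes are cited in alphabetical order (multiplying prefixes like di-/tri- are ignored for ordering).
Putting it together: 2,3-dichloro-4,4-difluorooctane.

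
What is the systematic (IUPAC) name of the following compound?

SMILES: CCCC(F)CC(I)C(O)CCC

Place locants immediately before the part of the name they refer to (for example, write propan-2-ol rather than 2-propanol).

7-fluoro-5-iododecan-4-ol

The longest chain bearing the –OH group is 10 carbons long (decane).
The highest-priority functional group is an alcohol (–OH), so the name ends in -ol.
Number the chain so that numbering from this end puts the hydroxyl group at C-4 rather than C-7.
This places the hydroxyl at C-4; a fluoro group at C-7; an iodo group at C-5.
Prefixes are listed alphabetically: fluoro, iodo.
Putting it together: 7-fluoro-5-iododecan-4-ol.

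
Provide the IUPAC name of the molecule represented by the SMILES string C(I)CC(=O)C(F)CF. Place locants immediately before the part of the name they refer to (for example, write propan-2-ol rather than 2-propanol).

1,2-difluoro-5-iodopentan-3-one

Counting along the main chain through the carbonyl gives 5 carbons: the parent is pentane.
A ketone (C=O on an internal carbon) is the principal characteristic group, giving the suffix -one.
Choose the numbering such that the substituent locant set {1,2,5} is lower than {1,4,5} at the first point of difference.
With this numbering: the carbonyl at C-3; fluoro groups at C-1 and C-2; an iodo group at C-5.
Substituent prefixes are cited in alphabetical order (multiplying prefixes like di-/tri- are ignored for ordering).
The name is 1,2-difluoro-5-iodopentan-3-one.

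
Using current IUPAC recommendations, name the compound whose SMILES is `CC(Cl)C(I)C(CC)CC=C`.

The longest chain bearing the multiple bond is 7 carbons long (heptane).
A C=C double bond in the chain gives the infix -ene-.
Choose the numbering such that numbering from this end puts the double bond at C-1 rather than C-6.
With this numbering: the double bond between C-1 and C-2; a chloro group at C-6; an ethyl group at C-4; an iodo group at C-5.
Prefixes are listed alphabetically: chloro, ethyl, iodo.
Assembling the pieces gives 6-chloro-4-ethyl-5-iodohept-1-ene.

6-chloro-4-ethyl-5-iodohept-1-ene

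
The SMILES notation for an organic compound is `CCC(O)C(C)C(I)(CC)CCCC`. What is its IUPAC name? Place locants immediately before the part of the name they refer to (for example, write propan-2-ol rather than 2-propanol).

5-ethyl-5-iodo-4-methylnonan-3-ol

The longest carbon chain that includes the –OH group has 9 carbons, so the parent hydride is nonane.
An alcohol (–OH) is the principal characteristic group, giving the suffix -ol.
Number the chain so that numbering from this end puts the hydroxyl group at C-3 rather than C-7.
This places the hydroxyl at C-3; an ethyl group at C-5; an iodo group at C-5; a methyl group at C-4.
Substituent prefixes are cited in alphabetical order (multiplying prefixes like di-/tri- are ignored for ordering).
Putting it together: 5-ethyl-5-iodo-4-methylnonan-3-ol.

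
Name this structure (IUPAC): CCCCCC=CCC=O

The longest chain bearing the –CHO group and the multiple bond is 9 carbons long (nonane).
The highest-priority functional group is an aldehyde (terminal –CHO), so the name ends in -al.
A C=C double bond in the chain gives the infix -ene-.
Number the chain so that the aldehyde carbon is C-1 by definition.
This places the double bond between C-3 and C-4.
The name is non-3-enal.

non-3-enal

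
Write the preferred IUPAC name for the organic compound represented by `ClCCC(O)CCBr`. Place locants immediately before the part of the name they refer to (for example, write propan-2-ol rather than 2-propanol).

1-bromo-5-chloropentan-3-ol

The longest chain bearing the –OH group is 5 carbons long (pentane).
The highest-priority functional group is an alcohol (–OH), so the name ends in -ol.
Number the chain so that the locant sets are identical either way, so the alphabetically earlier bromo substituent takes the lower locant (1 rather than 5).
This places the hydroxyl at C-3; a bromo group at C-1; a chloro group at C-5.
Substituent prefixes are cited in alphabetical order (multiplying prefixes like di-/tri- are ignored for ordering).
Assembling the pieces gives 1-bromo-5-chloropentan-3-ol.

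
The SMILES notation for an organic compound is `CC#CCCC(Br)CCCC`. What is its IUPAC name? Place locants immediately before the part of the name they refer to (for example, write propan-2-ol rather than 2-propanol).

The longest carbon chain that includes the multiple bond has 10 carbons, so the parent hydride is decane.
The chain contains a C≡C triple bond, so the unsaturation ending is -yne.
Choose the numbering such that numbering from this end puts the triple bond at C-2 rather than C-8.
With this numbering: the triple bond between C-2 and C-3; a bromo group at C-6.
Putting it together: 6-bromodec-2-yne.

6-bromodec-2-yne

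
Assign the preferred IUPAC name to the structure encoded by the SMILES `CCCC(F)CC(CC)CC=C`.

The longest chain bearing the multiple bond is 9 carbons long (nonane).
The chain contains a C=C double bond, so the unsaturation ending is -ene.
Choose the numbering such that numbering from this end puts the double bond at C-1 rather than C-8.
That gives the double bond between C-1 and C-2; an ethyl group at C-4; a fluoro group at C-6.
The substituents are ordered alphabetically, ignoring any di-/tri- multipliers.
The name is 4-ethyl-6-fluoronon-1-ene.

4-ethyl-6-fluoronon-1-ene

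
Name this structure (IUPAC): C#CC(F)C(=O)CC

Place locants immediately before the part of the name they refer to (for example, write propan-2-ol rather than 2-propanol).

4-fluorohex-5-yn-3-one

The longest carbon chain that includes the carbonyl and the multiple bond has 6 carbons, so the parent hydride is hexane.
The highest-priority functional group is a ketone (C=O on an internal carbon), so the name ends in -one.
A C≡C triple bond in the chain gives the infix -yne-.
Number the chain so that numbering from this end puts the carbonyl group at C-3 rather than C-4.
That gives the carbonyl at C-3; the triple bond between C-5 and C-6; a fluoro group at C-4.
The name is 4-fluorohex-5-yn-3-one.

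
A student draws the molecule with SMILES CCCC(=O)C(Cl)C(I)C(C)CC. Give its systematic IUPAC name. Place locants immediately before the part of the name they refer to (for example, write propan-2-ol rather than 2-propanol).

The longest chain bearing the carbonyl is 9 carbons long (nonane).
The highest-priority functional group is a ketone (C=O on an internal carbon), so the name ends in -one.
Choose the numbering such that numbering from this end puts the carbonyl group at C-4 rather than C-6.
This places the carbonyl at C-4; a chloro group at C-5; an iodo group at C-6; a methyl group at C-7.
The substituents are ordered alphabetically, ignoring any di-/tri- multipliers.
Putting it together: 5-chloro-6-iodo-7-methylnonan-4-one.

5-chloro-6-iodo-7-methylnonan-4-one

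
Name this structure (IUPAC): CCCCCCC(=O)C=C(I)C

2-iododec-2-en-4-one

The longest chain bearing the carbonyl and the multiple bond is 10 carbons long (decane).
The principal characteristic group is a ketone (C=O on an internal carbon), named with the suffix -one.
There is one C=C double bond, indicated by the ending -ene.
Number the chain so that numbering from this end puts the carbonyl group at C-4 rather than C-7.
This places the carbonyl at C-4; the double bond between C-2 and C-3; an iodo group at C-2.
Putting it together: 2-iododec-2-en-4-one.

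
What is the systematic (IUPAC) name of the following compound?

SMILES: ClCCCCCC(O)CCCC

10-chlorodecan-5-ol

The longest carbon chain that includes the –OH group has 10 carbons, so the parent hydride is decane.
An alcohol (–OH) is the principal characteristic group, giving the suffix -ol.
The numbering direction is chosen so that numbering from this end puts the hydroxyl group at C-5 rather than C-6.
With this numbering: the hydroxyl at C-5; a chloro group at C-10.
Assembling the pieces gives 10-chlorodecan-5-ol.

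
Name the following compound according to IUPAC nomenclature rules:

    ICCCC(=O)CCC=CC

1-iodonon-7-en-4-one

The longest chain bearing the carbonyl and the multiple bond is 9 carbons long (nonane).
The principal characteristic group is a ketone (C=O on an internal carbon), named with the suffix -one.
A C=C double bond in the chain gives the infix -ene-.
Choose the numbering such that numbering from this end puts the carbonyl group at C-4 rather than C-6.
That gives the carbonyl at C-4; the double bond between C-7 and C-8; an iodo group at C-1.
Putting it together: 1-iodonon-7-en-4-one.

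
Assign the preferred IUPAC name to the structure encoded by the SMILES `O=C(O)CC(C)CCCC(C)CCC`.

The longest chain bearing the –COOH group is 10 carbons long (decane).
The principal characteristic group is a carboxylic acid (terminal –COOH), named with the suffix -oic acid.
The numbering direction is chosen so that the carboxylic acid carbon is C-1 by definition.
This places methyl groups at C-3 and C-7.
Assembling the pieces gives 3,7-dimethyldecanoic acid.

3,7-dimethyldecanoic acid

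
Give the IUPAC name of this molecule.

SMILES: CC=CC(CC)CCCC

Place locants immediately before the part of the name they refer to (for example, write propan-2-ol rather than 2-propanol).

Counting along the main chain through the multiple bond gives 8 carbons: the parent is octane.
There is one C=C double bond, indicated by the ending -ene.
Number the chain so that numbering from this end puts the double bond at C-2 rather than C-6.
This places the double bond between C-2 and C-3; an ethyl group at C-4.
The name is 4-ethyloct-2-ene.

4-ethyloct-2-ene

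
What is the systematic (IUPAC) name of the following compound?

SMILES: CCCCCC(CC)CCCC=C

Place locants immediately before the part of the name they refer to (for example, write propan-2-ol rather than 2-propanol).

6-ethylundec-1-ene

The longest chain bearing the multiple bond is 11 carbons long (undecane).
A C=C double bond in the chain gives the infix -ene-.
Choose the numbering such that numbering from this end puts the double bond at C-1 rather than C-10.
With this numbering: the double bond between C-1 and C-2; an ethyl group at C-6.
Putting it together: 6-ethylundec-1-ene.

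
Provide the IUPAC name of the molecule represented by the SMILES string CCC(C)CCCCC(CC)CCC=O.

4-ethyl-9-methylundecanal

The longest chain bearing the –CHO group is 11 carbons long (undecane).
The highest-priority functional group is an aldehyde (terminal –CHO), so the name ends in -al.
The numbering direction is chosen so that the aldehyde carbon is C-1 by definition.
That gives an ethyl group at C-4; a methyl group at C-9.
Prefixes are listed alphabetically: ethyl, methyl.
Putting it together: 4-ethyl-9-methylundecanal.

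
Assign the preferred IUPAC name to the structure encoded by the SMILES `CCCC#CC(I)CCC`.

The longest chain bearing the multiple bond is 9 carbons long (nonane).
A C≡C triple bond in the chain gives the infix -yne-.
Number the chain so that numbering from this end puts the triple bond at C-4 rather than C-5.
This places the triple bond between C-4 and C-5; an iodo group at C-6.
Putting it together: 6-iodonon-4-yne.

6-iodonon-4-yne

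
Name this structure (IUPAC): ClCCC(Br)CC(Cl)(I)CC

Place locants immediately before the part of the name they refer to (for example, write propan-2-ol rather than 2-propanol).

The longest carbon chain is 7 atoms: the parent is heptane.
Number the chain so that the substituent locant set {1,3,5,5} is lower than {3,3,5,7} at the first point of difference.
This places a bromo group at C-3; chloro groups at C-1 and C-5; an iodo group at C-5.
Substituent prefixes are cited in alphabetical order (multiplying prefixes like di-/tri- are ignored for ordering).
Putting it together: 3-bromo-1,5-dichloro-5-iodoheptane.

3-bromo-1,5-dichloro-5-iodoheptane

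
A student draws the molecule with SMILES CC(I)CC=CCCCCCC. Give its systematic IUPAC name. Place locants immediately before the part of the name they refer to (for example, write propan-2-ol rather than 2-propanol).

Counting along the main chain through the multiple bond gives 11 carbons: the parent is undecane.
There is one C=C double bond, indicated by the ending -ene.
The numbering direction is chosen so that numbering from this end puts the double bond at C-4 rather than C-7.
That gives the double bond between C-4 and C-5; an iodo group at C-2.
The name is 2-iodoundec-4-ene.

2-iodoundec-4-ene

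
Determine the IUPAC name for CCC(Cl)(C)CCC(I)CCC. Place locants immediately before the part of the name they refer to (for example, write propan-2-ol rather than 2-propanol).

The parent chain contains 9 carbons (nonane).
The numbering direction is chosen so that the substituent locant set {3,3,6} is lower than {4,7,7} at the first point of difference.
That gives a chloro group at C-3; an iodo group at C-6; a methyl group at C-3.
Prefixes are listed alphabetically: chloro, iodo, methyl.
Assembling the pieces gives 3-chloro-6-iodo-3-methylnonane.

3-chloro-6-iodo-3-methylnonane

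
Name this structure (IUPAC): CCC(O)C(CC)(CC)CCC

The longest chain bearing the –OH group is 7 carbons long (heptane).
The principal characteristic group is an alcohol (–OH), named with the suffix -ol.
Choose the numbering such that numbering from this end puts the hydroxyl group at C-3 rather than C-5.
With this numbering: the hydroxyl at C-3; two ethyl groups at C-4.
Assembling the pieces gives 4,4-diethylheptan-3-ol.

4,4-diethylheptan-3-ol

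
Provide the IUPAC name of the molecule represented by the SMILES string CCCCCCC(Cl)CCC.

4-chlorodecane

The longest carbon chain is 10 atoms: the parent is decane.
The numbering direction is chosen so that the substituent locant set {4} is lower than {7} at the first point of difference.
With this numbering: a chloro group at C-4.
The name is 4-chlorodecane.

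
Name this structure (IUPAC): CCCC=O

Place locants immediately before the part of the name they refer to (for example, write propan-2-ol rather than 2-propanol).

The longest carbon chain that includes the –CHO group has 4 carbons, so the parent hydride is butane.
The principal characteristic group is an aldehyde (terminal –CHO), named with the suffix -al.
Number the chain so that the aldehyde carbon is C-1 by definition.
The name is butanal.

butanal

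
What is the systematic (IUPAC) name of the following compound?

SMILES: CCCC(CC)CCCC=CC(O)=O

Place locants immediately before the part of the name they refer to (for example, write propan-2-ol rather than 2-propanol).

7-ethyldec-2-enoic acid

The longest chain bearing the –COOH group and the multiple bond is 10 carbons long (decane).
The principal characteristic group is a carboxylic acid (terminal –COOH), named with the suffix -oic acid.
A C=C double bond in the chain gives the infix -ene-.
Choose the numbering such that the carboxylic acid carbon is C-1 by definition.
This places the double bond between C-2 and C-3; an ethyl group at C-7.
Assembling the pieces gives 7-ethyldec-2-enoic acid.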